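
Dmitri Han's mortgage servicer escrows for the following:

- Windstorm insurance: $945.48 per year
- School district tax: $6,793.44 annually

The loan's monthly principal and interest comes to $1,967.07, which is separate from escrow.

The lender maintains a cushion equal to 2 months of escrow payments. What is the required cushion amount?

Windstorm insurance — $945.48 per year
School district tax — $6,793.44 per year
Yearly total = $7,738.92
Monthly escrow = $7,738.92 ÷ 12 = $644.91
Cushion = 2 × $644.91 = $1,289.82

$1,289.82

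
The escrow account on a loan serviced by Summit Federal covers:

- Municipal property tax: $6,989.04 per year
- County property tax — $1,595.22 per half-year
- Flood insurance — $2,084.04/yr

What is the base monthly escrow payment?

Municipal property tax = $6,989.04
County property tax = $1,595.22 × 2 = $3,190.44
Flood insurance = $2,084.04
Total annual escrow = $6,989.04 + $3,190.44 + $2,084.04 = $12,263.52
Monthly = $12,263.52 ÷ 12 = $1,021.96

$1,021.96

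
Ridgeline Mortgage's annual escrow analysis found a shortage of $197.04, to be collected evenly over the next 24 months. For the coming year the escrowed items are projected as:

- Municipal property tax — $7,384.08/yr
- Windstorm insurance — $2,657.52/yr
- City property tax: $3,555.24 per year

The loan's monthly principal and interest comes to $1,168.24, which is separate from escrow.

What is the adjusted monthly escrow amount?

$1,141.28

Municipal property tax = $7,384.08 annually
Windstorm insurance = $2,657.52 annually
City property tax = $3,555.24 annually
Yearly total = $7,384.08 + $2,657.52 + $3,555.24 = $13,596.84
Monthly = $13,596.84 ÷ 12 = $1,133.07
Shortage per month = $197.04 / 24 = $8.21
New monthly escrow = $1,133.07 + $8.21 = $1,141.28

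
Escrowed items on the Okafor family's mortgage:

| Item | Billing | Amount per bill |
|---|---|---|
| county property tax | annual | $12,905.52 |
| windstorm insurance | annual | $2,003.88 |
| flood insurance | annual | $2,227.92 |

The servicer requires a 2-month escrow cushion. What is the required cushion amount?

County property tax = $12,905.52
Windstorm insurance = $2,003.88
Flood insurance = $2,227.92
Annual escrow total = $12,905.52 + $2,003.88 + $2,227.92 = $17,137.32
Monthly = $17,137.32 ÷ 12 = $1,428.11
Reserve = 2 × $1,428.11 = $2,856.22

$2,856.22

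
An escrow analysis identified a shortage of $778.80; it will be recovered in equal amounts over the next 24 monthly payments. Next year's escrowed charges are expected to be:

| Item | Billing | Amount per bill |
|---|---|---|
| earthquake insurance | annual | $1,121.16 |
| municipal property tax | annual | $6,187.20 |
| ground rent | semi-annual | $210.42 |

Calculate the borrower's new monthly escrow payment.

$676.55

Earthquake insurance = $1,121.16/yr
Municipal property tax = $6,187.20/yr
Ground rent = $210.42 × 2 = $420.84/yr
Total annual escrow = $7,729.20
Base monthly escrow = $7,729.20 / 12 = $644.10
Shortage per month = $778.80 ÷ 24 = $32.45
Adjusted monthly = $644.10 + $32.45 = $676.55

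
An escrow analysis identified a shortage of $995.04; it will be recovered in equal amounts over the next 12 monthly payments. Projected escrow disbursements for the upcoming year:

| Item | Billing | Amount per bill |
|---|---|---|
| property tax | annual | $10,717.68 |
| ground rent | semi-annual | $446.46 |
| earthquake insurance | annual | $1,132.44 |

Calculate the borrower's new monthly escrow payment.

$1,144.84

Property tax: $10,717.68 annually
Ground rent: $446.46 × 2 = $892.92 annually
Earthquake insurance: $1,132.44 annually
Yearly total = $10,717.68 + $892.92 + $1,132.44 = $12,743.04
Per month = $12,743.04 ÷ 12 = $1,061.92
Shortage spread = $995.04 / 12 = $82.92/mo
New monthly escrow = $1,061.92 + $82.92 = $1,144.84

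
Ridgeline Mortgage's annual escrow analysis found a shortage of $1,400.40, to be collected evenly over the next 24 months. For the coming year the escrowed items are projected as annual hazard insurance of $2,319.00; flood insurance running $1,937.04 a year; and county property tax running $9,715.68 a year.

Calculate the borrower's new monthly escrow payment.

$1,222.66

Hazard insurance = $2,319.00/yr
Flood insurance = $1,937.04/yr
County property tax = $9,715.68/yr
Total annual escrow = $2,319.00 + $1,937.04 + $9,715.68 = $13,971.72
Monthly escrow = $13,971.72 ÷ 12 = $1,164.31
Shortage spread = $1,400.40 / 24 = $58.35/mo
Adjusted monthly = $1,164.31 + $58.35 = $1,222.66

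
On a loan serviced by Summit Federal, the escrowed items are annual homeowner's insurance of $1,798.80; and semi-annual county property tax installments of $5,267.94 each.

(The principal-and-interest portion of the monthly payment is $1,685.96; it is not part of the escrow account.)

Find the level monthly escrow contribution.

Homeowner's insurance: $1,798.80/yr
County property tax: $5,267.94 × 2 = $10,535.88/yr
Total per year = $1,798.80 + $10,535.88 = $12,334.68
Per month = $12,334.68 ÷ 12 = $1,027.89

$1,027.89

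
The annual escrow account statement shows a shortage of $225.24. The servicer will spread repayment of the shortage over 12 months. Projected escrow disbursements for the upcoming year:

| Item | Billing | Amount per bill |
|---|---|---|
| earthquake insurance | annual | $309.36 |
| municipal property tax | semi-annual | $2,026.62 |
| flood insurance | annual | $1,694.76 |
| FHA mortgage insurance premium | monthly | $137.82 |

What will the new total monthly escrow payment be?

Earthquake insurance = $309.36
Municipal property tax = $2,026.62 × 2 = $4,053.24
Flood insurance = $1,694.76
FHA mortgage insurance premium = $137.82 × 12 = $1,653.84
Total annual escrow = $309.36 + $4,053.24 + $1,694.76 + $1,653.84 = $7,711.20
Monthly = $7,711.20 ÷ 12 = $642.60
Monthly shortage recovery: $225.24 ÷ 12 = $18.77
Adjusted monthly = $642.60 + $18.77 = $661.37

$661.37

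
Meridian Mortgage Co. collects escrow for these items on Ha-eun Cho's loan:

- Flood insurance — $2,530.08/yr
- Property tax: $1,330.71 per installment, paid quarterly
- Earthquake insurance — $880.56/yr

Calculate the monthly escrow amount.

Flood insurance: $2,530.08
Property tax: $1,330.71 × 4 = $5,322.84
Earthquake insurance: $880.56
Annual escrow total = $8,733.48
Per month = $8,733.48 ÷ 12 = $727.79

$727.79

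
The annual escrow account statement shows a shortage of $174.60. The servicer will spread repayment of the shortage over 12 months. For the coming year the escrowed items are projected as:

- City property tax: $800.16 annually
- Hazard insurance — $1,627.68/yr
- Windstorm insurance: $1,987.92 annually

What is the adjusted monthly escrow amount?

$382.53

City property tax: $800.16/yr
Hazard insurance: $1,627.68/yr
Windstorm insurance: $1,987.92/yr
Combined annual = $4,415.76
Base monthly escrow = $4,415.76 / 12 = $367.98
Monthly shortage recovery: $174.60 / 12 = $14.55
New monthly escrow = $367.98 + $14.55 = $382.53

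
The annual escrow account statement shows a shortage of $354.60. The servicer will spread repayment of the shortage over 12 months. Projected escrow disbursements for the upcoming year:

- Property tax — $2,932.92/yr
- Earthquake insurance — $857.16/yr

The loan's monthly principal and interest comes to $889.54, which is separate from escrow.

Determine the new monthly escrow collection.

$345.39

Property tax — $2,932.92 annually
Earthquake insurance — $857.16 annually
Combined annual = $2,932.92 + $857.16 = $3,790.08
Monthly escrow = $3,790.08 ÷ 12 = $315.84
Shortage spread = $354.60 / 12 = $29.55/mo
New monthly escrow = $315.84 + $29.55 = $345.39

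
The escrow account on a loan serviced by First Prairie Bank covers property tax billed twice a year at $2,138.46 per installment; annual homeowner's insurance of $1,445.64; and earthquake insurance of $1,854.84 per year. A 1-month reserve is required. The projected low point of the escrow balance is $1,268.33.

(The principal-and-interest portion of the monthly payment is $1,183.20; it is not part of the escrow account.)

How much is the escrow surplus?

Property tax = $2,138.46 × 2 = $4,276.92 per year
Homeowner's insurance = $1,445.64 per year
Earthquake insurance = $1,854.84 per year
Total annual escrow = $7,577.40
Base monthly escrow = $7,577.40 ÷ 12 = $631.45
Required reserve = 1 × $631.45 = $631.45
Excess over cushion: $1,268.33 − $631.45 = $636.88

$636.88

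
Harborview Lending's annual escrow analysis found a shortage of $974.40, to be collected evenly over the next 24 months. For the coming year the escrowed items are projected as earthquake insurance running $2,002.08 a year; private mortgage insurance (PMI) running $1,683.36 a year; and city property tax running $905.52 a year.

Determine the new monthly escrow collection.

Earthquake insurance: $2,002.08 per year
Private mortgage insurance (PMI): $1,683.36 per year
City property tax: $905.52 per year
Annual escrow total = $4,590.96
Monthly escrow = $4,590.96 ÷ 12 = $382.58
Monthly shortage recovery: $974.40 / 24 = $40.60
New monthly escrow = $382.58 + $40.60 = $423.18

$423.18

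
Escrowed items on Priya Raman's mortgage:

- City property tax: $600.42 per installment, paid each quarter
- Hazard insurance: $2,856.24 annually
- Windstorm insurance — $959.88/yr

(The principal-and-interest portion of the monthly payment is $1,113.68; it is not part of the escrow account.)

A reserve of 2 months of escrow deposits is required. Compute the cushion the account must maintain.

City property tax = $600.42 × 4 = $2,401.68 annually
Hazard insurance = $2,856.24 annually
Windstorm insurance = $959.88 annually
Annual escrow total = $6,217.80
Per month = $6,217.80 ÷ 12 = $518.15
Required cushion = 2 × $518.15 = $1,036.30

$1,036.30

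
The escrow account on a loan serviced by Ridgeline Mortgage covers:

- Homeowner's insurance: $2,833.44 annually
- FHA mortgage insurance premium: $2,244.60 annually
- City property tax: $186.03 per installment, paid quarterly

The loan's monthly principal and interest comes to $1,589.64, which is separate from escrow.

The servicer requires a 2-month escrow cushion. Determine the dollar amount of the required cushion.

Homeowner's insurance — $2,833.44 per year
FHA mortgage insurance premium — $2,244.60 per year
City property tax — $186.03 × 4 = $744.12 per year
Annual escrow total = $2,833.44 + $2,244.60 + $744.12 = $5,822.16
Base monthly escrow = $5,822.16 ÷ 12 = $485.18
Reserve = 2 × $485.18 = $970.36

$970.36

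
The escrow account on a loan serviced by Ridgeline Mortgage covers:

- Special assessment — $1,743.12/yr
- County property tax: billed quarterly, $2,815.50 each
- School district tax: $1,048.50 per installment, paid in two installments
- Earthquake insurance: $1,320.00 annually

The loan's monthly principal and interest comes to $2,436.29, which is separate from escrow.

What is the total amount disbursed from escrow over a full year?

$16,422.12

Special assessment — $1,743.12/yr
County property tax — $2,815.50 × 4 = $11,262.00/yr
School district tax — $1,048.50 × 2 = $2,097.00/yr
Earthquake insurance — $1,320.00/yr
Annual escrow total = $1,743.12 + $11,262.00 + $2,097.00 + $1,320.00 = $16,422.12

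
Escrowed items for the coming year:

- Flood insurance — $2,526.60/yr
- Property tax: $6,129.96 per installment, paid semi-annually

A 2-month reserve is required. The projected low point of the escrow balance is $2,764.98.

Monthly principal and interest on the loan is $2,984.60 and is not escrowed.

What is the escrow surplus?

Flood insurance — $2,526.60
Property tax — $6,129.96 × 2 = $12,259.92
Total annual escrow = $2,526.60 + $12,259.92 = $14,786.52
Monthly escrow = $14,786.52 / 12 = $1,232.21
Required cushion = 2 × $1,232.21 = $2,464.42
Excess over cushion: $2,764.98 − $2,464.42 = $300.56

$300.56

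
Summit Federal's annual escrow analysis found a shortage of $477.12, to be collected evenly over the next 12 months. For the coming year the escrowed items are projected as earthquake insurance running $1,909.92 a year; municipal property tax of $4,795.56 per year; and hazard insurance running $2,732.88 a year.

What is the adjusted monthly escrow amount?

$826.29

Earthquake insurance = $1,909.92/yr
Municipal property tax = $4,795.56/yr
Hazard insurance = $2,732.88/yr
Total per year = $1,909.92 + $4,795.56 + $2,732.88 = $9,438.36
Monthly = $9,438.36 ÷ 12 = $786.53
Shortage per month = $477.12 / 12 = $39.76
New monthly escrow = $786.53 + $39.76 = $826.29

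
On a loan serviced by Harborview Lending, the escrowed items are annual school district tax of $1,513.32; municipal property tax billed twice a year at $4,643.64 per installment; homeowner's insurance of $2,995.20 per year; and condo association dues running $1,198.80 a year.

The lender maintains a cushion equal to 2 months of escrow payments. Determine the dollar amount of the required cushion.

School district tax = $1,513.32 annually
Municipal property tax = $4,643.64 × 2 = $9,287.28 annually
Homeowner's insurance = $2,995.20 annually
Condo association dues = $1,198.80 annually
Total annual escrow = $1,513.32 + $9,287.28 + $2,995.20 + $1,198.80 = $14,994.60
Per month = $14,994.60 / 12 = $1,249.55
Reserve = 2 × $1,249.55 = $2,499.10

$2,499.10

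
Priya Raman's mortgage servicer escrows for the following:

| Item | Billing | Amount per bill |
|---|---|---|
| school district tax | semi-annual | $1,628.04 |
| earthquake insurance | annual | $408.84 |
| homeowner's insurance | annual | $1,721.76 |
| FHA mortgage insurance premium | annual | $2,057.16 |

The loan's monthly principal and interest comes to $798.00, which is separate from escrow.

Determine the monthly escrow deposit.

School district tax = $1,628.04 × 2 = $3,256.08 per year
Earthquake insurance = $408.84 per year
Homeowner's insurance = $1,721.76 per year
FHA mortgage insurance premium = $2,057.16 per year
Annual escrow total = $7,443.84
Base monthly escrow = $7,443.84 ÷ 12 = $620.32

$620.32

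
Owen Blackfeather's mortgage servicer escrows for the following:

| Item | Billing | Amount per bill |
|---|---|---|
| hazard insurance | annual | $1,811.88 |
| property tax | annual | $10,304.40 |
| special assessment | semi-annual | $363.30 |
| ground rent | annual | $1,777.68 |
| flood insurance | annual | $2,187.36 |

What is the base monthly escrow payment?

Hazard insurance = $1,811.88 annually
Property tax = $10,304.40 annually
Special assessment = $363.30 × 2 = $726.60 annually
Ground rent = $1,777.68 annually
Flood insurance = $2,187.36 annually
Total per year = $1,811.88 + $10,304.40 + $726.60 + $1,777.68 + $2,187.36 = $16,807.92
Per month = $16,807.92 ÷ 12 = $1,400.66

$1,400.66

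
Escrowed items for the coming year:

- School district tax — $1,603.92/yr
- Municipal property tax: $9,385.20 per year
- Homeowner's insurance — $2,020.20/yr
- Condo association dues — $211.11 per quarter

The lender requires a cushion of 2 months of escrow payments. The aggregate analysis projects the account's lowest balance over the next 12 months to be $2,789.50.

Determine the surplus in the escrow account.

$480.54

School district tax — $1,603.92
Municipal property tax — $9,385.20
Homeowner's insurance — $2,020.20
Condo association dues — $211.11 × 4 = $844.44
Total per year = $1,603.92 + $9,385.20 + $2,020.20 + $844.44 = $13,853.76
Per month = $13,853.76 / 12 = $1,154.48
Required cushion = 2 × $1,154.48 = $2,308.96
Surplus = $2,789.50 − $2,308.96 = $480.54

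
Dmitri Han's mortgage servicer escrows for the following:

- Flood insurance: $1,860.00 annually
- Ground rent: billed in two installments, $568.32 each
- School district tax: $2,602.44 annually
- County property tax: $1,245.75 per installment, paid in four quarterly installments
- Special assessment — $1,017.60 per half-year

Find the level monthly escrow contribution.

Flood insurance: $1,860.00/yr
Ground rent: $568.32 × 2 = $1,136.64/yr
School district tax: $2,602.44/yr
County property tax: $1,245.75 × 4 = $4,983.00/yr
Special assessment: $1,017.60 × 2 = $2,035.20/yr
Combined annual = $1,860.00 + $1,136.64 + $2,602.44 + $4,983.00 + $2,035.20 = $12,617.28
Base monthly escrow = $12,617.28 / 12 = $1,051.44

$1,051.44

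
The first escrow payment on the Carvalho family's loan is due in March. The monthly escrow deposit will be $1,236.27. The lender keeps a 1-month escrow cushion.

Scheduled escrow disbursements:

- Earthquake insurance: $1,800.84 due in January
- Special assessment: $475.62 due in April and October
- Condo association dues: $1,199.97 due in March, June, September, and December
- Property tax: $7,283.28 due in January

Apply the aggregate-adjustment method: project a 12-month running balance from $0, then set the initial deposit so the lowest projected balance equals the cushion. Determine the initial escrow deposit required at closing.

$2,472.54

Cushion = 1 × $1,236.27 = $1,236.27
Trial balance (start $0, +$1,236.27 each month, − disbursements):
  Mar: +$1,236.27 − $1,199.97 → $36.30
  Apr: +$1,236.27 − $475.62 → $796.95
  May: +$1,236.27 → $2,033.22
  Jun: +$1,236.27 − $1,199.97 → $2,069.52
  Jul: +$1,236.27 → $3,305.79
  Aug: +$1,236.27 → $4,542.06
  Sep: +$1,236.27 − $1,199.97 → $4,578.36
  Oct: +$1,236.27 − $475.62 → $5,339.01
  Nov: +$1,236.27 → $6,575.28
  Dec: +$1,236.27 − $1,199.97 → $6,611.58
  Jan: +$1,236.27 − $9,084.12 → -$1,236.27
  Feb: +$1,236.27 → $0.00
Lowest trial balance = -$1,236.27 (Jan)
Initial deposit = cushion − low point = $1,236.27 − (-$1,236.27) = $2,472.54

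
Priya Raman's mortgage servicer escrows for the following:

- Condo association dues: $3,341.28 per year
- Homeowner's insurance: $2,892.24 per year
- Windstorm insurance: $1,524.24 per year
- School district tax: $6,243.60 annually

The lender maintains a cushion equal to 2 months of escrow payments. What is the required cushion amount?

$2,333.56

Condo association dues = $3,341.28 annually
Homeowner's insurance = $2,892.24 annually
Windstorm insurance = $1,524.24 annually
School district tax = $6,243.60 annually
Yearly total = $3,341.28 + $2,892.24 + $1,524.24 + $6,243.60 = $14,001.36
Per month = $14,001.36 / 12 = $1,166.78
Reserve = 2 × $1,166.78 = $2,333.56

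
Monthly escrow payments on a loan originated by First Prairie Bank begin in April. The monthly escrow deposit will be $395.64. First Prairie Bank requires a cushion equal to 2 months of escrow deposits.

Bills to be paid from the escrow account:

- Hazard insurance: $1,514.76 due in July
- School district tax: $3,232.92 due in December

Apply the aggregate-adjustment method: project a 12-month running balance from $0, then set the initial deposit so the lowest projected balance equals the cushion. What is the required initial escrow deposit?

Cushion = 2 × $395.64 = $791.28
Trial balance (start $0, +$395.64 each month, − disbursements):
  Apr: +$395.64 → $395.64
  May: +$395.64 → $791.28
  Jun: +$395.64 → $1,186.92
  Jul: +$395.64 − $1,514.76 → $67.80
  Aug: +$395.64 → $463.44
  Sep: +$395.64 → $859.08
  Oct: +$395.64 → $1,254.72
  Nov: +$395.64 → $1,650.36
  Dec: +$395.64 − $3,232.92 → -$1,186.92
  Jan: +$395.64 → -$791.28
  Feb: +$395.64 → -$395.64
  Mar: +$395.64 → $0.00
Lowest trial balance = -$1,186.92 (Dec)
Initial deposit = cushion − low point = $791.28 − (-$1,186.92) = $1,978.20

$1,978.20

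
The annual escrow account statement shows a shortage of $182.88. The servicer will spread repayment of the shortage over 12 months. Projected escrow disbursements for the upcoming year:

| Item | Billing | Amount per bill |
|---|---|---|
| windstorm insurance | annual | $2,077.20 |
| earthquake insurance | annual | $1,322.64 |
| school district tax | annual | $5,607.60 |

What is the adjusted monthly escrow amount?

$765.86

Windstorm insurance = $2,077.20
Earthquake insurance = $1,322.64
School district tax = $5,607.60
Total per year = $2,077.20 + $1,322.64 + $5,607.60 = $9,007.44
Per month = $9,007.44 / 12 = $750.62
Monthly shortage recovery: $182.88 ÷ 12 = $15.24
New monthly escrow = $750.62 + $15.24 = $765.86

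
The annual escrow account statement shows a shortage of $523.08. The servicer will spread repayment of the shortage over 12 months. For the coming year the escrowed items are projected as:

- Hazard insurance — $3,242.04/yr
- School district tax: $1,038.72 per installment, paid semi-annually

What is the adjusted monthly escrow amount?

Hazard insurance — $3,242.04
School district tax — $1,038.72 × 2 = $2,077.44
Yearly total = $3,242.04 + $2,077.44 = $5,319.48
Monthly = $5,319.48 ÷ 12 = $443.29
Shortage per month = $523.08 / 12 = $43.59
Adjusted monthly = $443.29 + $43.59 = $486.88

$486.88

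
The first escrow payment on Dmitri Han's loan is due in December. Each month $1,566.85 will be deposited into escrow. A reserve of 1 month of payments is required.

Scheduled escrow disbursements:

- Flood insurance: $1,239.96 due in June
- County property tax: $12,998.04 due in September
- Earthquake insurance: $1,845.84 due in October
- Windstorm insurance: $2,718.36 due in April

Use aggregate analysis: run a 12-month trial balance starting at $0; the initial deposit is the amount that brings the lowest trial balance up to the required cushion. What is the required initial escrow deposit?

$3,133.70

Cushion = 1 × $1,566.85 = $1,566.85
Trial balance (start $0, +$1,566.85 each month, − disbursements):
  Dec: +$1,566.85 → $1,566.85
  Jan: +$1,566.85 → $3,133.70
  Feb: +$1,566.85 → $4,700.55
  Mar: +$1,566.85 → $6,267.40
  Apr: +$1,566.85 − $2,718.36 → $5,115.89
  May: +$1,566.85 → $6,682.74
  Jun: +$1,566.85 − $1,239.96 → $7,009.63
  Jul: +$1,566.85 → $8,576.48
  Aug: +$1,566.85 → $10,143.33
  Sep: +$1,566.85 − $12,998.04 → -$1,287.86
  Oct: +$1,566.85 − $1,845.84 → -$1,566.85
  Nov: +$1,566.85 → $0.00
Lowest trial balance = -$1,566.85 (Oct)
Initial deposit = cushion − low point = $1,566.85 − (-$1,566.85) = $3,133.70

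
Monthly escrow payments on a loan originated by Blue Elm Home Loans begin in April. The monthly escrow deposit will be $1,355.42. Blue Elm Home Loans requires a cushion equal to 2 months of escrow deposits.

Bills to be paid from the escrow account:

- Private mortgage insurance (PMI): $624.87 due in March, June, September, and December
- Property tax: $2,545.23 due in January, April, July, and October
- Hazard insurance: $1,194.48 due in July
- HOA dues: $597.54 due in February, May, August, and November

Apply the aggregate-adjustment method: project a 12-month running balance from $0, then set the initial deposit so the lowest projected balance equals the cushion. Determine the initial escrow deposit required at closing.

$4,796.51

Cushion = 2 × $1,355.42 = $2,710.84
Trial balance (start $0, +$1,355.42 each month, − disbursements):
  Apr: +$1,355.42 − $2,545.23 → -$1,189.81
  May: +$1,355.42 − $597.54 → -$431.93
  Jun: +$1,355.42 − $624.87 → $298.62
  Jul: +$1,355.42 − $3,739.71 → -$2,085.67
  Aug: +$1,355.42 − $597.54 → -$1,327.79
  Sep: +$1,355.42 − $624.87 → -$597.24
  Oct: +$1,355.42 − $2,545.23 → -$1,787.05
  Nov: +$1,355.42 − $597.54 → -$1,029.17
  Dec: +$1,355.42 − $624.87 → -$298.62
  Jan: +$1,355.42 − $2,545.23 → -$1,488.43
  Feb: +$1,355.42 − $597.54 → -$730.55
  Mar: +$1,355.42 − $624.87 → $0.00
Lowest trial balance = -$2,085.67 (Jul)
Initial deposit = cushion − low point = $2,710.84 − (-$2,085.67) = $4,796.51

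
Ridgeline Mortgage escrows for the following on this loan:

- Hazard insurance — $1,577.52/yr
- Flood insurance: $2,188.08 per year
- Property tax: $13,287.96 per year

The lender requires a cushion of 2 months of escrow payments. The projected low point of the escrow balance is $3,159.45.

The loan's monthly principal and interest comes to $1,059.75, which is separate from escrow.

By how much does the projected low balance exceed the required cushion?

$317.19

Hazard insurance = $1,577.52/yr
Flood insurance = $2,188.08/yr
Property tax = $13,287.96/yr
Annual escrow total = $1,577.52 + $2,188.08 + $13,287.96 = $17,053.56
Base monthly escrow = $17,053.56 ÷ 12 = $1,421.13
Required cushion = 2 × $1,421.13 = $2,842.26
Excess over cushion: $3,159.45 − $2,842.26 = $317.19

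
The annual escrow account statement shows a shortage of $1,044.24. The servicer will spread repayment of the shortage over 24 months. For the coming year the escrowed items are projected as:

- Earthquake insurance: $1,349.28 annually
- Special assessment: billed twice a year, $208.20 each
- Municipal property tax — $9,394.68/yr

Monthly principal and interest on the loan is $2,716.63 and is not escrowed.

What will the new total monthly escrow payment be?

$973.54

Earthquake insurance — $1,349.28/yr
Special assessment — $208.20 × 2 = $416.40/yr
Municipal property tax — $9,394.68/yr
Combined annual = $1,349.28 + $416.40 + $9,394.68 = $11,160.36
Monthly = $11,160.36 / 12 = $930.03
Shortage per month = $1,044.24 ÷ 24 = $43.51
New monthly escrow = $930.03 + $43.51 = $973.54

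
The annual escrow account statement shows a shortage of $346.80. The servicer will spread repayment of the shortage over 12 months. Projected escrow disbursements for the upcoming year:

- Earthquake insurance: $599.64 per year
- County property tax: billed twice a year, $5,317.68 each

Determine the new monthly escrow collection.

$965.15

Earthquake insurance: $599.64/yr
County property tax: $5,317.68 × 2 = $10,635.36/yr
Annual escrow total = $599.64 + $10,635.36 = $11,235.00
Monthly escrow = $11,235.00 / 12 = $936.25
Monthly shortage recovery: $346.80 ÷ 12 = $28.90
New monthly escrow = $936.25 + $28.90 = $965.15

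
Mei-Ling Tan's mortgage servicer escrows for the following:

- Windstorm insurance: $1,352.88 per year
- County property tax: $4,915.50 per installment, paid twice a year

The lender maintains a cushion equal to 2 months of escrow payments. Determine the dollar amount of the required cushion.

$1,863.98

Windstorm insurance = $1,352.88 per year
County property tax = $4,915.50 × 2 = $9,831.00 per year
Combined annual = $1,352.88 + $9,831.00 = $11,183.88
Monthly = $11,183.88 / 12 = $931.99
Reserve = 2 × $931.99 = $1,863.98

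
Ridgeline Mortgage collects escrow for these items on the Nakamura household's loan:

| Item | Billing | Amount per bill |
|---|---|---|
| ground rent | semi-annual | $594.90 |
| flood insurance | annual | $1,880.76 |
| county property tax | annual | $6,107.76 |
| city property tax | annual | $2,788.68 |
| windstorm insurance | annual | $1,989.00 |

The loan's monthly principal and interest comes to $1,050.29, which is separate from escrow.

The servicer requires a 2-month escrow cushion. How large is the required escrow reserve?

$2,326.00

Ground rent: $594.90 × 2 = $1,189.80 per year
Flood insurance: $1,880.76 per year
County property tax: $6,107.76 per year
City property tax: $2,788.68 per year
Windstorm insurance: $1,989.00 per year
Total annual escrow = $1,189.80 + $1,880.76 + $6,107.76 + $2,788.68 + $1,989.00 = $13,956.00
Per month = $13,956.00 ÷ 12 = $1,163.00
Reserve = 2 × $1,163.00 = $2,326.00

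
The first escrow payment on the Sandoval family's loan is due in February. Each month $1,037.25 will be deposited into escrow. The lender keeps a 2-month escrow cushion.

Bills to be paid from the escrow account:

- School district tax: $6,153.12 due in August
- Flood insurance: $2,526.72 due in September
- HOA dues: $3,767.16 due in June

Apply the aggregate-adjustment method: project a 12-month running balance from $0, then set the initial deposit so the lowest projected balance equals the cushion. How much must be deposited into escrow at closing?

$6,223.50

Cushion = 2 × $1,037.25 = $2,074.50
Trial balance (start $0, +$1,037.25 each month, − disbursements):
  Feb: +$1,037.25 → $1,037.25
  Mar: +$1,037.25 → $2,074.50
  Apr: +$1,037.25 → $3,111.75
  May: +$1,037.25 → $4,149.00
  Jun: +$1,037.25 − $3,767.16 → $1,419.09
  Jul: +$1,037.25 → $2,456.34
  Aug: +$1,037.25 − $6,153.12 → -$2,659.53
  Sep: +$1,037.25 − $2,526.72 → -$4,149.00
  Oct: +$1,037.25 → -$3,111.75
  Nov: +$1,037.25 → -$2,074.50
  Dec: +$1,037.25 → -$1,037.25
  Jan: +$1,037.25 → $0.00
Lowest trial balance = -$4,149.00 (Sep)
Initial deposit = cushion − low point = $2,074.50 − (-$4,149.00) = $6,223.50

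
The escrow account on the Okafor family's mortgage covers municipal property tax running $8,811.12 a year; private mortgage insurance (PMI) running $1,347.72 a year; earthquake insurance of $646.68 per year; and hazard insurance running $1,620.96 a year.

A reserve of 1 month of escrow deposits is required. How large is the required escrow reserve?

$1,035.54

Municipal property tax = $8,811.12 per year
Private mortgage insurance (PMI) = $1,347.72 per year
Earthquake insurance = $646.68 per year
Hazard insurance = $1,620.96 per year
Annual escrow total = $8,811.12 + $1,347.72 + $646.68 + $1,620.96 = $12,426.48
Per month = $12,426.48 ÷ 12 = $1,035.54
Reserve = 1 × $1,035.54 = $1,035.54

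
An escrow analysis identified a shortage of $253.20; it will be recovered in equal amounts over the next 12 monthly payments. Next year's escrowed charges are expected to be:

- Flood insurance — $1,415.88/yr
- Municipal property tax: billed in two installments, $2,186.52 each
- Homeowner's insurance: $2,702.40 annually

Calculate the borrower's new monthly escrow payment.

$728.71

Flood insurance: $1,415.88 per year
Municipal property tax: $2,186.52 × 2 = $4,373.04 per year
Homeowner's insurance: $2,702.40 per year
Combined annual = $1,415.88 + $4,373.04 + $2,702.40 = $8,491.32
Per month = $8,491.32 / 12 = $707.61
Shortage per month = $253.20 ÷ 12 = $21.10
Adjusted monthly = $707.61 + $21.10 = $728.71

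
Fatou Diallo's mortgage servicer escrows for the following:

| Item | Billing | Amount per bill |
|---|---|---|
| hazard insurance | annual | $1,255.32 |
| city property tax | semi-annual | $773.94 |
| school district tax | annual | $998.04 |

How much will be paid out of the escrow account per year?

$3,801.24

Hazard insurance = $1,255.32/yr
City property tax = $773.94 × 2 = $1,547.88/yr
School district tax = $998.04/yr
Yearly total = $3,801.24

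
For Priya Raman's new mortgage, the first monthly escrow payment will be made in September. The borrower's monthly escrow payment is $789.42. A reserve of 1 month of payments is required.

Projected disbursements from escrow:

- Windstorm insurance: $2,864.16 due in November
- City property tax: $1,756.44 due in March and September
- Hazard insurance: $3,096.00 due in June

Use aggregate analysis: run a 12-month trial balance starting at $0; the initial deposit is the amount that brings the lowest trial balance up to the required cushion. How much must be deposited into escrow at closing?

Cushion = 1 × $789.42 = $789.42
Trial balance (start $0, +$789.42 each month, − disbursements):
  Sep: +$789.42 − $1,756.44 → -$967.02
  Oct: +$789.42 → -$177.60
  Nov: +$789.42 − $2,864.16 → -$2,252.34
  Dec: +$789.42 → -$1,462.92
  Jan: +$789.42 → -$673.50
  Feb: +$789.42 → $115.92
  Mar: +$789.42 − $1,756.44 → -$851.10
  Apr: +$789.42 → -$61.68
  May: +$789.42 → $727.74
  Jun: +$789.42 − $3,096.00 → -$1,578.84
  Jul: +$789.42 → -$789.42
  Aug: +$789.42 → $0.00
Lowest trial balance = -$2,252.34 (Nov)
Initial deposit = cushion − low point = $789.42 − (-$2,252.34) = $3,041.76

$3,041.76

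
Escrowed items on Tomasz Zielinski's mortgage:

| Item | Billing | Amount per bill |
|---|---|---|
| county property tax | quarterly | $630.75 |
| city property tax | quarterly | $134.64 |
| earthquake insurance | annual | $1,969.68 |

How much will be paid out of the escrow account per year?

County property tax — $630.75 × 4 = $2,523.00 annually
City property tax — $134.64 × 4 = $538.56 annually
Earthquake insurance — $1,969.68 annually
Combined annual = $2,523.00 + $538.56 + $1,969.68 = $5,031.24

$5,031.24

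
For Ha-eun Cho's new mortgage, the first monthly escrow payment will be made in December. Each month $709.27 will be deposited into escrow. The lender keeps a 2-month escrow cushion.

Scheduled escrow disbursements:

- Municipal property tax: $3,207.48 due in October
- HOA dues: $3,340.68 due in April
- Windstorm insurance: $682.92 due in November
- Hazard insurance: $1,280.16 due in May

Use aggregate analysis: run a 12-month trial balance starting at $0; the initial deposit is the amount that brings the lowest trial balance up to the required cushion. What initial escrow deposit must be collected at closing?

$1,783.76

Cushion = 2 × $709.27 = $1,418.54
Trial balance (start $0, +$709.27 each month, − disbursements):
  Dec: +$709.27 → $709.27
  Jan: +$709.27 → $1,418.54
  Feb: +$709.27 → $2,127.81
  Mar: +$709.27 → $2,837.08
  Apr: +$709.27 − $3,340.68 → $205.67
  May: +$709.27 − $1,280.16 → -$365.22
  Jun: +$709.27 → $344.05
  Jul: +$709.27 → $1,053.32
  Aug: +$709.27 → $1,762.59
  Sep: +$709.27 → $2,471.86
  Oct: +$709.27 − $3,207.48 → -$26.35
  Nov: +$709.27 − $682.92 → $0.00
Lowest trial balance = -$365.22 (May)
Initial deposit = cushion − low point = $1,418.54 − (-$365.22) = $1,783.76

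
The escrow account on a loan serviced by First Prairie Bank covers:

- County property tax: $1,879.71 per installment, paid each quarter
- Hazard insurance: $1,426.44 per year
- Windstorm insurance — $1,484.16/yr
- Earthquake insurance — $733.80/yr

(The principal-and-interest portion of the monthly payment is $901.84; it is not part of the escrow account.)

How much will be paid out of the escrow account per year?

County property tax = $1,879.71 × 4 = $7,518.84 annually
Hazard insurance = $1,426.44 annually
Windstorm insurance = $1,484.16 annually
Earthquake insurance = $733.80 annually
Total per year = $11,163.24

$11,163.24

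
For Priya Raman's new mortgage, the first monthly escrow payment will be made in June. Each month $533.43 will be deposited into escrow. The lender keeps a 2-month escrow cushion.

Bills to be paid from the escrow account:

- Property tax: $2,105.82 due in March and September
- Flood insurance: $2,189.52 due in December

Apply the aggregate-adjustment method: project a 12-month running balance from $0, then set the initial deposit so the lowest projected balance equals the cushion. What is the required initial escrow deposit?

$2,133.72

Cushion = 2 × $533.43 = $1,066.86
Trial balance (start $0, +$533.43 each month, − disbursements):
  Jun: +$533.43 → $533.43
  Jul: +$533.43 → $1,066.86
  Aug: +$533.43 → $1,600.29
  Sep: +$533.43 − $2,105.82 → $27.90
  Oct: +$533.43 → $561.33
  Nov: +$533.43 → $1,094.76
  Dec: +$533.43 − $2,189.52 → -$561.33
  Jan: +$533.43 → -$27.90
  Feb: +$533.43 → $505.53
  Mar: +$533.43 − $2,105.82 → -$1,066.86
  Apr: +$533.43 → -$533.43
  May: +$533.43 → $0.00
Lowest trial balance = -$1,066.86 (Mar)
Initial deposit = cushion − low point = $1,066.86 − (-$1,066.86) = $2,133.72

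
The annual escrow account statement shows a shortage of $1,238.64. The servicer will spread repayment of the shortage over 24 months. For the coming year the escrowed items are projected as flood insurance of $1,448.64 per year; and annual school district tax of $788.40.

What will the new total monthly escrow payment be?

$238.03

Flood insurance — $1,448.64 per year
School district tax — $788.40 per year
Total per year = $1,448.64 + $788.40 = $2,237.04
Per month = $2,237.04 / 12 = $186.42
Shortage spread = $1,238.64 ÷ 24 = $51.61/mo
New monthly escrow = $186.42 + $51.61 = $238.03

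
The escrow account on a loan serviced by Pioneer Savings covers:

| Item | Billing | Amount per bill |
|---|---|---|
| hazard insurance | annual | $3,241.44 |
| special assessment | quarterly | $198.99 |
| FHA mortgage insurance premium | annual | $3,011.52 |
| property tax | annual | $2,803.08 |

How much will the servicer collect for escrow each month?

Hazard insurance — $3,241.44 annually
Special assessment — $198.99 × 4 = $795.96 annually
FHA mortgage insurance premium — $3,011.52 annually
Property tax — $2,803.08 annually
Total annual escrow = $3,241.44 + $795.96 + $3,011.52 + $2,803.08 = $9,852.00
Monthly escrow = $9,852.00 / 12 = $821.00

$821.00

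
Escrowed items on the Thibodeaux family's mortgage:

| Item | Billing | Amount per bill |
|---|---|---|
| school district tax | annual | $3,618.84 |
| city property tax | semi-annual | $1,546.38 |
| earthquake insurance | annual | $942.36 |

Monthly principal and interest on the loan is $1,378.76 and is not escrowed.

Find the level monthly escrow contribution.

School district tax — $3,618.84
City property tax — $1,546.38 × 2 = $3,092.76
Earthquake insurance — $942.36
Annual escrow total = $3,618.84 + $3,092.76 + $942.36 = $7,653.96
Monthly escrow = $7,653.96 / 12 = $637.83

$637.83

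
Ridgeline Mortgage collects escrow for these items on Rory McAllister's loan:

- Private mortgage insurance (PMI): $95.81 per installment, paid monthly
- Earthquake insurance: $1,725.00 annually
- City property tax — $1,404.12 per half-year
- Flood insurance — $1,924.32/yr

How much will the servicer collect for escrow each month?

$633.94

Private mortgage insurance (PMI) — $95.81 × 12 = $1,149.72 annually
Earthquake insurance — $1,725.00 annually
City property tax — $1,404.12 × 2 = $2,808.24 annually
Flood insurance — $1,924.32 annually
Total per year = $7,607.28
Monthly escrow = $7,607.28 ÷ 12 = $633.94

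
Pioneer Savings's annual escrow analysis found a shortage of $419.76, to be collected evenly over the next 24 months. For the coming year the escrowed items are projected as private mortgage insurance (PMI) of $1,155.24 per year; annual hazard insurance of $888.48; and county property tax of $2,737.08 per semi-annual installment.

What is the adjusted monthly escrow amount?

Private mortgage insurance (PMI) = $1,155.24 annually
Hazard insurance = $888.48 annually
County property tax = $2,737.08 × 2 = $5,474.16 annually
Annual escrow total = $7,517.88
Monthly = $7,517.88 ÷ 12 = $626.49
Shortage per month = $419.76 / 24 = $17.49
Adjusted monthly = $626.49 + $17.49 = $643.98

$643.98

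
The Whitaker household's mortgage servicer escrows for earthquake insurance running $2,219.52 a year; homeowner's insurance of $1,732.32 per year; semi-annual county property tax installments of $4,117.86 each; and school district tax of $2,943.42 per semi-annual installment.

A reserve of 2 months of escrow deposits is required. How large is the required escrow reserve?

Earthquake insurance = $2,219.52/yr
Homeowner's insurance = $1,732.32/yr
County property tax = $4,117.86 × 2 = $8,235.72/yr
School district tax = $2,943.42 × 2 = $5,886.84/yr
Annual escrow total = $2,219.52 + $1,732.32 + $8,235.72 + $5,886.84 = $18,074.40
Per month = $18,074.40 ÷ 12 = $1,506.20
Cushion = 2 × $1,506.20 = $3,012.40

$3,012.40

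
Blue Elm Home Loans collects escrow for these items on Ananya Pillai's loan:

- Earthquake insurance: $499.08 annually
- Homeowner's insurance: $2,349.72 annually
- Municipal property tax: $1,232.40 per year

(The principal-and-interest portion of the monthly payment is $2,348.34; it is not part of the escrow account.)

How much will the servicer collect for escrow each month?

$340.10

Earthquake insurance — $499.08
Homeowner's insurance — $2,349.72
Municipal property tax — $1,232.40
Yearly total = $4,081.20
Monthly escrow = $4,081.20 ÷ 12 = $340.10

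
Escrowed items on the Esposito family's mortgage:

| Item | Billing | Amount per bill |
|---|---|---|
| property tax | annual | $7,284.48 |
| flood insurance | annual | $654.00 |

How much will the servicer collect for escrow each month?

Property tax = $7,284.48 per year
Flood insurance = $654.00 per year
Annual escrow total = $7,938.48
Monthly = $7,938.48 ÷ 12 = $661.54

$661.54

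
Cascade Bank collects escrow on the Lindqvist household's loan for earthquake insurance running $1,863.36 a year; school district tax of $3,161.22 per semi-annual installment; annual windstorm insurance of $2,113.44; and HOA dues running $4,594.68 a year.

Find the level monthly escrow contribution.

Earthquake insurance: $1,863.36/yr
School district tax: $3,161.22 × 2 = $6,322.44/yr
Windstorm insurance: $2,113.44/yr
HOA dues: $4,594.68/yr
Total per year = $1,863.36 + $6,322.44 + $2,113.44 + $4,594.68 = $14,893.92
Monthly = $14,893.92 ÷ 12 = $1,241.16

$1,241.16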